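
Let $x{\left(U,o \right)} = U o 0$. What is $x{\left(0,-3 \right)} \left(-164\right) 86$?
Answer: $0$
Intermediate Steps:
$x{\left(U,o \right)} = 0$
$x{\left(0,-3 \right)} \left(-164\right) 86 = 0 \left(-164\right) 86 = 0 \cdot 86 = 0$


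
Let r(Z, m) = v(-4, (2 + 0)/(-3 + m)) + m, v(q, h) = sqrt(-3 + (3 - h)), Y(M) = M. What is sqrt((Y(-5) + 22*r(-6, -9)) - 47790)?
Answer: sqrt(-431937 + 33*sqrt(6))/3 ≈ 219.05*I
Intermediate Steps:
v(q, h) = sqrt(-h)
r(Z, m) = m + sqrt(2)*sqrt(-1/(-3 + m)) (r(Z, m) = sqrt(-(2 + 0)/(-3 + m)) + m = sqrt(-2/(-3 + m)) + m = sqrt(2)*sqrt(-1/(-3 + m)) + m = m + sqrt(2)*sqrt(-1/(-3 + m)))
sqrt((Y(-5) + 22*r(-6, -9)) - 47790) = sqrt((-5 + 22*(-9 + sqrt(2)*sqrt(-1/(-3 - 9)))) - 47790) = sqrt((-5 + 22*(-9 + sqrt(2)*sqrt(-1/(-12)))) - 47790) = sqrt((-5 + 22*(-9 + sqrt(2)*sqrt(-1*(-1/12)))) - 47790) = sqrt((-5 + 22*(-9 + sqrt(2)*sqrt(1/12))) - 47790) = sqrt((-5 + 22*(-9 + sqrt(2)*(sqrt(3)/6))) - 47790) = sqrt((-5 + 22*(-9 + sqrt(6)/6)) - 47790) = sqrt((-5 + (-198 + 11*sqrt(6)/3)) - 47790) = sqrt((-203 + 11*sqrt(6)/3) - 47790) = sqrt(-47993 + 11*sqrt(6)/3)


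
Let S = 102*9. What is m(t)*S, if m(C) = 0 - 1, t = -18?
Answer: -918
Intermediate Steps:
S = 918
m(C) = -1
m(t)*S = -1*918 = -918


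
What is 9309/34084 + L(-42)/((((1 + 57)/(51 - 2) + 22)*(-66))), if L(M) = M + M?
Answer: 17463361/53239208 ≈ 0.32802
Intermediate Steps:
L(M) = 2*M
9309/34084 + L(-42)/((((1 + 57)/(51 - 2) + 22)*(-66))) = 9309/34084 + (2*(-42))/((((1 + 57)/(51 - 2) + 22)*(-66))) = 9309*(1/34084) - 84*(-1/(66*(58/49 + 22))) = 9309/34084 - 84*(-1/(66*(58*(1/49) + 22))) = 9309/34084 - 84*(-1/(66*(58/49 + 22))) = 9309/34084 - 84/((1136/49)*(-66)) = 9309/34084 - 84/(-74976/49) = 9309/34084 - 84*(-49/74976) = 9309/34084 + 343/6248 = 17463361/53239208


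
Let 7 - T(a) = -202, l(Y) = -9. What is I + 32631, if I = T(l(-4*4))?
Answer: 32840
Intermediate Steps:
T(a) = 209 (T(a) = 7 - 1*(-202) = 7 + 202 = 209)
I = 209
I + 32631 = 209 + 32631 = 32840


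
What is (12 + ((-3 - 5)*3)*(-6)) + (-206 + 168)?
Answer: 118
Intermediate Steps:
(12 + ((-3 - 5)*3)*(-6)) + (-206 + 168) = (12 - 8*3*(-6)) - 38 = (12 - 24*(-6)) - 38 = (12 + 144) - 38 = 156 - 38 = 118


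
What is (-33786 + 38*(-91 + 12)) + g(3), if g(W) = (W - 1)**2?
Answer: -36784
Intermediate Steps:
g(W) = (-1 + W)**2
(-33786 + 38*(-91 + 12)) + g(3) = (-33786 + 38*(-91 + 12)) + (-1 + 3)**2 = (-33786 + 38*(-79)) + 2**2 = (-33786 - 3002) + 4 = -36788 + 4 = -36784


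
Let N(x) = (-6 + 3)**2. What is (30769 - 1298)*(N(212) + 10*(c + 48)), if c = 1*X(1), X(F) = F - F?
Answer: 14411319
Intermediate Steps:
X(F) = 0
c = 0 (c = 1*0 = 0)
N(x) = 9 (N(x) = (-3)**2 = 9)
(30769 - 1298)*(N(212) + 10*(c + 48)) = (30769 - 1298)*(9 + 10*(0 + 48)) = 29471*(9 + 10*48) = 29471*(9 + 480) = 29471*489 = 14411319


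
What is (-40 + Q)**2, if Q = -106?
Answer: 21316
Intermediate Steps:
(-40 + Q)**2 = (-40 - 106)**2 = (-146)**2 = 21316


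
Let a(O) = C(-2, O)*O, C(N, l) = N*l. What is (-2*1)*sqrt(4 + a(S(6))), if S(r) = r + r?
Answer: -4*I*sqrt(71) ≈ -33.705*I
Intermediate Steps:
S(r) = 2*r
a(O) = -2*O**2 (a(O) = (-2*O)*O = -2*O**2)
(-2*1)*sqrt(4 + a(S(6))) = (-2*1)*sqrt(4 - 2*(2*6)**2) = -2*sqrt(4 - 2*12**2) = -2*sqrt(4 - 2*144) = -2*sqrt(4 - 288) = -4*I*sqrt(71)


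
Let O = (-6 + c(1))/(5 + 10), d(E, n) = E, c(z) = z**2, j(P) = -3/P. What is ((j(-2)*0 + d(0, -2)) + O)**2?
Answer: 1/9 ≈ 0.11111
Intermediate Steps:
O = -1/3 (O = (-6 + 1**2)/(5 + 10) = (-6 + 1)/15 = -5*1/15 = -1/3 ≈ -0.33333)
((j(-2)*0 + d(0, -2)) + O)**2 = ((-3/(-2)*0 + 0) - 1/3)**2 = ((-3*(-1/2)*0 + 0) - 1/3)**2 = (((3/2)*0 + 0) - 1/3)**2 = ((0 + 0) - 1/3)**2 = (0 - 1/3)**2 = (-1/3)**2 = 1/9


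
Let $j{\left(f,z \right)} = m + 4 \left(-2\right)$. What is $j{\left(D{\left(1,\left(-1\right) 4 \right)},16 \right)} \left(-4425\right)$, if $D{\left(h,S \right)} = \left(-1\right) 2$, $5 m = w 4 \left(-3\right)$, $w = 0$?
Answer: $35400$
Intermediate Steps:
$m = 0$ ($m = \frac{0 \cdot 4 \left(-3\right)}{5} = \frac{0 \left(-3\right)}{5} = \frac{1}{5} \cdot 0 = 0$)
$D{\left(h,S \right)} = -2$
$j{\left(f,z \right)} = -8$ ($j{\left(f,z \right)} = 0 + 4 \left(-2\right) = 0 - 8 = -8$)
$j{\left(D{\left(1,\left(-1\right) 4 \right)},16 \right)} \left(-4425\right) = \left(-8\right) \left(-4425\right) = 35400$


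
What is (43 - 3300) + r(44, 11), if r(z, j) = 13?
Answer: -3244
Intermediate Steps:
(43 - 3300) + r(44, 11) = (43 - 3300) + 13 = -3257 + 13 = -3244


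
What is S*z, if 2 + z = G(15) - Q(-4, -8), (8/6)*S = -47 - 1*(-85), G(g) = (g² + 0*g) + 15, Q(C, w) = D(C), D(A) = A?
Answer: 6897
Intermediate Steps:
Q(C, w) = C
G(g) = 15 + g² (G(g) = (g² + 0) + 15 = g² + 15 = 15 + g²)
S = 57/2 (S = 3*(-47 - 1*(-85))/4 = 3*(-47 + 85)/4 = (¾)*38 = 57/2 ≈ 28.500)
z = 242 (z = -2 + ((15 + 15²) - 1*(-4)) = -2 + ((15 + 225) + 4) = -2 + (240 + 4) = -2 + 244 = 242)
S*z = (57/2)*242 = 6897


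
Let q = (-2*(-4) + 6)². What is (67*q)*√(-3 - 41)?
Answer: 26264*I*√11 ≈ 87108.0*I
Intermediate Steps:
q = 196 (q = (8 + 6)² = 14² = 196)
(67*q)*√(-3 - 41) = (67*196)*√(-3 - 41) = 13132*√(-44) = 13132*(2*I*√11) = 26264*I*√11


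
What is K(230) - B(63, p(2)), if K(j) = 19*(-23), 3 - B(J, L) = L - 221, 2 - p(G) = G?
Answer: -661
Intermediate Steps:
p(G) = 2 - G
B(J, L) = 224 - L (B(J, L) = 3 - (L - 221) = 3 - (-221 + L) = 3 + (221 - L) = 224 - L)
K(j) = -437
K(230) - B(63, p(2)) = -437 - (224 - (2 - 1*2)) = -437 - (224 - (2 - 2)) = -437 - (224 - 1*0) = -437 - (224 + 0) = -437 - 1*224 = -437 - 224 = -661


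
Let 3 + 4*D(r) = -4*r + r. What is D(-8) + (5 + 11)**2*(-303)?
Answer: -310251/4 ≈ -77563.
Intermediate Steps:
D(r) = -3/4 - 3*r/4 (D(r) = -3/4 + (-4*r + r)/4 = -3/4 + (-3*r)/4 = -3/4 - 3*r/4)
D(-8) + (5 + 11)**2*(-303) = (-3/4 - 3/4*(-8)) + (5 + 11)**2*(-303) = (-3/4 + 6) + 16**2*(-303) = 21/4 + 256*(-303) = 21/4 - 77568 = -310251/4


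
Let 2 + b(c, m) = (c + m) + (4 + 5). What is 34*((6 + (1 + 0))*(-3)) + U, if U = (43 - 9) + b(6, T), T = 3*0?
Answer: -667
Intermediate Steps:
T = 0
b(c, m) = 7 + c + m (b(c, m) = -2 + ((c + m) + (4 + 5)) = -2 + ((c + m) + 9) = -2 + (9 + c + m) = 7 + c + m)
U = 47 (U = (43 - 9) + (7 + 6 + 0) = 34 + 13 = 47)
34*((6 + (1 + 0))*(-3)) + U = 34*((6 + (1 + 0))*(-3)) + 47 = 34*((6 + 1)*(-3)) + 47 = 34*(7*(-3)) + 47 = 34*(-21) + 47 = -714 + 47 = -667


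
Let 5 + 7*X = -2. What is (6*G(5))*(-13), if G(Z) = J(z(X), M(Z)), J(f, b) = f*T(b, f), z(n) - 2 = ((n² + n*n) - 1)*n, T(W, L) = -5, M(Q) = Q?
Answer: 390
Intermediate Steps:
X = -1 (X = -5/7 + (⅐)*(-2) = -5/7 - 2/7 = -1)
z(n) = 2 + n*(-1 + 2*n²) (z(n) = 2 + ((n² + n*n) - 1)*n = 2 + ((n² + n²) - 1)*n = 2 + (2*n² - 1)*n = 2 + (-1 + 2*n²)*n = 2 + n*(-1 + 2*n²))
J(f, b) = -5*f (J(f, b) = f*(-5) = -5*f)
G(Z) = -5 (G(Z) = -5*(2 - 1*(-1) + 2*(-1)³) = -5*(2 + 1 + 2*(-1)) = -5*(2 + 1 - 2) = -5*1 = -5)
(6*G(5))*(-13) = (6*(-5))*(-13) = -30*(-13) = 390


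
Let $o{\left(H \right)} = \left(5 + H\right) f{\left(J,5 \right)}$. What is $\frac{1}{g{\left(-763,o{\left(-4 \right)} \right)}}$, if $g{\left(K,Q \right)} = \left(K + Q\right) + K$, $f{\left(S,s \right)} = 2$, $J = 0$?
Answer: $- \frac{1}{1524} \approx -0.00065617$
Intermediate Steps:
$o{\left(H \right)} = 10 + 2 H$ ($o{\left(H \right)} = \left(5 + H\right) 2 = 10 + 2 H$)
$g{\left(K,Q \right)} = Q + 2 K$
$\frac{1}{g{\left(-763,o{\left(-4 \right)} \right)}} = \frac{1}{\left(10 + 2 \left(-4\right)\right) + 2 \left(-763\right)} = \frac{1}{\left(10 - 8\right) - 1526} = \frac{1}{2 - 1526} = \frac{1}{-1524} = - \frac{1}{1524}$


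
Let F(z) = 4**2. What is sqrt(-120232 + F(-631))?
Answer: 2*I*sqrt(30054) ≈ 346.72*I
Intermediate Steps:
F(z) = 16
sqrt(-120232 + F(-631)) = sqrt(-120232 + 16) = sqrt(-120216) = 2*I*sqrt(30054)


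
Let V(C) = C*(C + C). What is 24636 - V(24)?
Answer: 23484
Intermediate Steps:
V(C) = 2*C² (V(C) = C*(2*C) = 2*C²)
24636 - V(24) = 24636 - 2*24² = 24636 - 2*576 = 24636 - 1*1152 = 24636 - 1152 = 23484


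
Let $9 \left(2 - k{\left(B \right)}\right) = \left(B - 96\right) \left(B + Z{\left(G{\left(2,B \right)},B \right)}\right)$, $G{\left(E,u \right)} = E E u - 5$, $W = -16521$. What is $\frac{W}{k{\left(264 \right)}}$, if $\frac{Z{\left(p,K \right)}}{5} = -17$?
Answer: $\frac{49563}{10018} \approx 4.9474$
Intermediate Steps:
$G{\left(E,u \right)} = -5 + u E^{2}$ ($G{\left(E,u \right)} = E^{2} u - 5 = u E^{2} - 5 = -5 + u E^{2}$)
$Z{\left(p,K \right)} = -85$ ($Z{\left(p,K \right)} = 5 \left(-17\right) = -85$)
$k{\left(B \right)} = 2 - \frac{\left(-96 + B\right) \left(-85 + B\right)}{9}$ ($k{\left(B \right)} = 2 - \frac{\left(B - 96\right) \left(B - 85\right)}{9} = 2 - \frac{\left(-96 + B\right) \left(-85 + B\right)}{9}$)
$\frac{W}{k{\left(264 \right)}} = - \frac{16521}{- \frac{2714}{3} - \frac{264^{2}}{9} + \frac{181}{9} \cdot 264} = - \frac{16521}{- \frac{2714}{3} - 7744 + \frac{15928}{3}} = - \frac{16521}{- \frac{10018}{3}} = \left(-16521\right) \left(- \frac{3}{10018}\right) = \frac{49563}{10018}$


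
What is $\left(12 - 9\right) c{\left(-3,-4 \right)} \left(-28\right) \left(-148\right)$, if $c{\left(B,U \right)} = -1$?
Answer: $-12432$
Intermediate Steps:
$\left(12 - 9\right) c{\left(-3,-4 \right)} \left(-28\right) \left(-148\right) = \left(12 - 9\right) \left(-1\right) \left(-28\right) \left(-148\right) = 3 \left(-1\right) \left(-28\right) \left(-148\right) = \left(-3\right) \left(-28\right) \left(-148\right) = 84 \left(-148\right) = -12432$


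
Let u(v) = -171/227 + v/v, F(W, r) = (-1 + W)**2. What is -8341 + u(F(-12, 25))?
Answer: -1893351/227 ≈ -8340.8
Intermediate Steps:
u(v) = 56/227 (u(v) = -171*1/227 + 1 = -171/227 + 1 = 56/227)
-8341 + u(F(-12, 25)) = -8341 + 56/227 = -1893351/227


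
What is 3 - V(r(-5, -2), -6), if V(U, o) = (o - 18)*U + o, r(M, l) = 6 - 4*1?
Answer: 57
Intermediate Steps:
r(M, l) = 2 (r(M, l) = 6 - 4 = 2)
V(U, o) = o + U*(-18 + o) (V(U, o) = (-18 + o)*U + o = U*(-18 + o) + o = o + U*(-18 + o))
3 - V(r(-5, -2), -6) = 3 - (-6 - 18*2 + 2*(-6)) = 3 - (-6 - 36 - 12) = 3 - 1*(-54) = 3 + 54 = 57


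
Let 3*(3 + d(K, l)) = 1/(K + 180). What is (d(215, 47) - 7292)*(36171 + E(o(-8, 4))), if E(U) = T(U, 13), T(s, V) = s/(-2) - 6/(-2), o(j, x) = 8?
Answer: -62534848316/237 ≈ -2.6386e+8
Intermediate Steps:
d(K, l) = -3 + 1/(3*(180 + K)) (d(K, l) = -3 + 1/(3*(K + 180)) = -3 + 1/(3*(180 + K)))
T(s, V) = 3 - s/2 (T(s, V) = s*(-½) - 6*(-½) = -s/2 + 3 = 3 - s/2)
E(U) = 3 - U/2
(d(215, 47) - 7292)*(36171 + E(o(-8, 4))) = ((-1619 - 9*215)/(3*(180 + 215)) - 7292)*(36171 + (3 - ½*8)) = ((⅓)*(-1619 - 1935)/395 - 7292)*(36171 + (3 - 4)) = ((⅓)*(1/395)*(-3554) - 7292)*(36171 - 1) = (-3554/1185 - 7292)*36170 = -8644574/1185*36170 = -62534848316/237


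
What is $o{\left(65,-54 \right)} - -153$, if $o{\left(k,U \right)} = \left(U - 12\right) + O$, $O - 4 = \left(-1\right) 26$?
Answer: $65$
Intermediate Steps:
$O = -22$ ($O = 4 - 26 = -22$)
$o{\left(k,U \right)} = -34 + U$ ($o{\left(k,U \right)} = \left(U - 12\right) - 22 = \left(-12 + U\right) - 22 = -34 + U$)
$o{\left(65,-54 \right)} - -153 = \left(-34 - 54\right) - -153 = -88 + 153 = 65$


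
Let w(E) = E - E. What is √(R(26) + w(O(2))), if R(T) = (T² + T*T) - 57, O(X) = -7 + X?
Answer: √1295 ≈ 35.986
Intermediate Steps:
w(E) = 0
R(T) = -57 + 2*T² (R(T) = (T² + T²) - 57 = 2*T² - 57 = -57 + 2*T²)
√(R(26) + w(O(2))) = √((-57 + 2*26²) + 0) = √((-57 + 2*676) + 0) = √((-57 + 1352) + 0) = √(1295 + 0) = √1295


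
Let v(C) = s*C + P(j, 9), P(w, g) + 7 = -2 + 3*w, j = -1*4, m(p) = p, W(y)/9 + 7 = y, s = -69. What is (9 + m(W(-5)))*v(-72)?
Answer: -489753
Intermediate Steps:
W(y) = -63 + 9*y
j = -4
P(w, g) = -9 + 3*w (P(w, g) = -7 + (-2 + 3*w) = -9 + 3*w)
v(C) = -21 - 69*C (v(C) = -69*C + (-9 + 3*(-4)) = -69*C + (-9 - 12) = -69*C - 21 = -21 - 69*C)
(9 + m(W(-5)))*v(-72) = (9 + (-63 + 9*(-5)))*(-21 - 69*(-72)) = (9 + (-63 - 45))*(-21 + 4968) = (9 - 108)*4947 = -99*4947 = -489753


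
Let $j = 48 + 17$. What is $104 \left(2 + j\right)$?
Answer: $6968$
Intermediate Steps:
$j = 65$
$104 \left(2 + j\right) = 104 \left(2 + 65\right) = 104 \cdot 67 = 6968$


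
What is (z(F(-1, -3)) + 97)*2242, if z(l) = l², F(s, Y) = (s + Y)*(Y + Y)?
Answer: 1508866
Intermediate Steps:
F(s, Y) = 2*Y*(Y + s) (F(s, Y) = (Y + s)*(2*Y) = 2*Y*(Y + s))
(z(F(-1, -3)) + 97)*2242 = ((2*(-3)*(-3 - 1))² + 97)*2242 = ((2*(-3)*(-4))² + 97)*2242 = (24² + 97)*2242 = (576 + 97)*2242 = 673*2242 = 1508866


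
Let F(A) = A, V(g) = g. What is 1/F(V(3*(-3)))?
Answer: -1/9 ≈ -0.11111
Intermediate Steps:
1/F(V(3*(-3))) = 1/(3*(-3)) = 1/(-9) = -1/9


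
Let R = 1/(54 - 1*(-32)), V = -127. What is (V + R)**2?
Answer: 119268241/7396 ≈ 16126.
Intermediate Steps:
R = 1/86 (R = 1/(54 + 32) = 1/86 ≈ 0.011628)
(V + R)**2 = (-127 + 1/86)**2 = (-10921/86)**2 = 119268241/7396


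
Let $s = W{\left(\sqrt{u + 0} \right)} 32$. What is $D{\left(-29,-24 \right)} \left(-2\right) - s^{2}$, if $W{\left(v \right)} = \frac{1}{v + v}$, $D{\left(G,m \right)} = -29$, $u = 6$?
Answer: $\frac{46}{3} \approx 15.333$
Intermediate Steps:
$W{\left(v \right)} = \frac{1}{2 v}$
$s = \frac{8 \sqrt{6}}{3}$ ($s = \frac{1}{2 \sqrt{6 + 0}} \cdot 32 = \frac{1}{2 \sqrt{6}} \cdot 32 = \frac{\frac{1}{6} \sqrt{6}}{2} \cdot 32 = \frac{\sqrt{6}}{12} \cdot 32 = \frac{8 \sqrt{6}}{3} \approx 6.532$)
$D{\left(-29,-24 \right)} \left(-2\right) - s^{2} = \left(-29\right) \left(-2\right) - \left(\frac{8 \sqrt{6}}{3}\right)^{2} = 58 - \frac{128}{3} = \frac{46}{3}$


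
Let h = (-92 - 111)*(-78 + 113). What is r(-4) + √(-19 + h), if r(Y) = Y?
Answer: -4 + 2*I*√1781 ≈ -4.0 + 84.404*I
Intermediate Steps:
h = -7105 (h = -203*35 = -7105)
r(-4) + √(-19 + h) = -4 + √(-19 - 7105) = -4 + √(-7124) = -4 + 2*I*√1781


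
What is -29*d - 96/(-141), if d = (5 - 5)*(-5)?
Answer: 32/47 ≈ 0.68085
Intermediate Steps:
d = 0 (d = 0*(-5) = 0)
-29*d - 96/(-141) = -29*0 - 96/(-141) = 0 - 96*(-1/141) = 0 + 32/47 = 32/47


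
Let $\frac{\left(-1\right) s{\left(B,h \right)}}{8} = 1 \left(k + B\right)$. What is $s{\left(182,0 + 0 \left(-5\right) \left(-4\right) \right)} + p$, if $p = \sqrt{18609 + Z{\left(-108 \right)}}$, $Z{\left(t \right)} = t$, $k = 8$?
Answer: $-1520 + \sqrt{18501} \approx -1384.0$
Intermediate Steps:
$s{\left(B,h \right)} = -64 - 8 B$ ($s{\left(B,h \right)} = - 8 \cdot 1 \left(8 + B\right) = - 8 \left(8 + B\right) = -64 - 8 B$)
$p = \sqrt{18501}$ ($p = \sqrt{18609 - 108} = \sqrt{18501} \approx 136.02$)
$s{\left(182,0 + 0 \left(-5\right) \left(-4\right) \right)} + p = \left(-64 - 1456\right) + \sqrt{18501} = -1520 + \sqrt{18501}$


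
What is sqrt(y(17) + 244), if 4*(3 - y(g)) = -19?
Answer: sqrt(1007)/2 ≈ 15.867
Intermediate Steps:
y(g) = 31/4 (y(g) = 3 - 1/4*(-19) = 3 + 19/4 = 31/4)
sqrt(y(17) + 244) = sqrt(31/4 + 244) = sqrt(1007/4) = sqrt(1007)/2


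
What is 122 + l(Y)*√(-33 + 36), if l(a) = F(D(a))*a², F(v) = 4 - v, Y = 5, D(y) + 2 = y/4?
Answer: 122 + 475*√3/4 ≈ 327.68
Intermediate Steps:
D(y) = -2 + y/4
l(a) = a²*(6 - a/4) (l(a) = (4 - (-2 + a/4))*a² = (4 + (2 - a/4))*a² = (6 - a/4)*a² = a²*(6 - a/4))
122 + l(Y)*√(-33 + 36) = 122 + ((¼)*5²*(24 - 1*5))*√(-33 + 36) = 122 + ((¼)*25*(24 - 5))*√3 = 122 + ((¼)*25*19)*√3 = 122 + 475*√3/4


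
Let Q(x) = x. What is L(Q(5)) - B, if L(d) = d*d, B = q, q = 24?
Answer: 1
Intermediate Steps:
B = 24
L(d) = d²
L(Q(5)) - B = 5² - 1*24 = 25 - 24 = 1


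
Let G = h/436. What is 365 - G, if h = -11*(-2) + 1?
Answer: 159117/436 ≈ 364.95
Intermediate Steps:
h = 23 (h = 22 + 1 = 23)
G = 23/436 ≈ 0.052752
365 - G = 365 - 1*23/436 = 365 - 23/436 = 159117/436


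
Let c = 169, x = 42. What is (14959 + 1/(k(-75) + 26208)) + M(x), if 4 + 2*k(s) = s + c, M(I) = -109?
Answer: 389857051/26253 ≈ 14850.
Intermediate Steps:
k(s) = 165/2 + s/2 (k(s) = -2 + (s + 169)/2 = -2 + (169 + s)/2 = -2 + (169/2 + s/2) = 165/2 + s/2)
(14959 + 1/(k(-75) + 26208)) + M(x) = (14959 + 1/((165/2 + (½)*(-75)) + 26208)) - 109 = (14959 + 1/((165/2 - 75/2) + 26208)) - 109 = (14959 + 1/(45 + 26208)) - 109 = (14959 + 1/26253) - 109 = 392718628/26253 - 109 = 389857051/26253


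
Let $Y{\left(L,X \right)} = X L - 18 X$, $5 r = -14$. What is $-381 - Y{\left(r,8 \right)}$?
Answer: $- \frac{1073}{5} \approx -214.6$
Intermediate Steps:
$r = - \frac{14}{5}$ ($r = \frac{1}{5} \left(-14\right) = - \frac{14}{5} \approx -2.8$)
$Y{\left(L,X \right)} = - 18 X + L X$ ($Y{\left(L,X \right)} = L X - 18 X = - 18 X + L X$)
$-381 - Y{\left(r,8 \right)} = -381 - 8 \left(-18 - \frac{14}{5}\right) = -381 - 8 \left(- \frac{104}{5}\right) = -381 - - \frac{832}{5} = -381 + \frac{832}{5} = - \frac{1073}{5}$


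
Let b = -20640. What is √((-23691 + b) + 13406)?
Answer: 5*I*√1237 ≈ 175.85*I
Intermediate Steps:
√((-23691 + b) + 13406) = √((-23691 - 20640) + 13406) = √(-44331 + 13406) = √(-30925) = 5*I*√1237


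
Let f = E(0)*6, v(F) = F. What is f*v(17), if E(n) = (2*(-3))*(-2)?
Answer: 1224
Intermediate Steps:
E(n) = 12 (E(n) = -6*(-2) = 12)
f = 72 (f = 12*6 = 72)
f*v(17) = 72*17 = 1224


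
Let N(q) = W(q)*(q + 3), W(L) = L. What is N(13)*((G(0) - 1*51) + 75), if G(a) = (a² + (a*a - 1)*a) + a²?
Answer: 4992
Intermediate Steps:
G(a) = 2*a² + a*(-1 + a²) (G(a) = (a² + (a² - 1)*a) + a² = (a² + (-1 + a²)*a) + a² = (a² + a*(-1 + a²)) + a² = 2*a² + a*(-1 + a²))
N(q) = q*(3 + q) (N(q) = q*(q + 3) = q*(3 + q))
N(13)*((G(0) - 1*51) + 75) = (13*(3 + 13))*((0*(-1 + 0² + 2*0) - 1*51) + 75) = (13*16)*((0*(-1 + 0 + 0) - 51) + 75) = 208*((0*(-1) - 51) + 75) = 208*((0 - 51) + 75) = 208*(-51 + 75) = 208*24 = 4992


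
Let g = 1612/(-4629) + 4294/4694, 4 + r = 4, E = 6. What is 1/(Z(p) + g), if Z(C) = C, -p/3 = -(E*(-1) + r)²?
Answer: 10864263/1179495503 ≈ 0.0092109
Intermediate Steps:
r = 0 (r = -4 + 4 = 0)
p = 108 (p = -(-3)*(6*(-1) + 0)² = -(-3)*(-6 + 0)² = -(-3)*(-6)² = -(-3)*36 = -3*(-36) = 108)
g = 6155099/10864263 (g = 1612*(-1/4629) + 4294*(1/4694) = -1612/4629 + 2147/2347 = 6155099/10864263 ≈ 0.56655)
1/(Z(p) + g) = 1/(108 + 6155099/10864263) = 1/(1179495503/10864263) = 10864263/1179495503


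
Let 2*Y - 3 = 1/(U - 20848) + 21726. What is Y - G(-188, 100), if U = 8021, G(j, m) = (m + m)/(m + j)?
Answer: 1533269026/141097 ≈ 10867.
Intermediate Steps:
G(j, m) = 2*m/(j + m) (G(j, m) = (2*m)/(j + m) = 2*m/(j + m))
Y = 139358941/12827 (Y = 3/2 + (1/(8021 - 20848) + 21726)/2 = 3/2 + (1/(-12827) + 21726)/2 = 3/2 + (-1/12827 + 21726)/2 = 3/2 + (1/2)*(278679401/12827) = 3/2 + 278679401/25654 = 139358941/12827 ≈ 10865.)
Y - G(-188, 100) = 139358941/12827 - 2*100/(-188 + 100) = 139358941/12827 - 2*100/(-88) = 139358941/12827 - 2*100*(-1)/88 = 139358941/12827 - 1*(-25/11) = 139358941/12827 + 25/11 = 1533269026/141097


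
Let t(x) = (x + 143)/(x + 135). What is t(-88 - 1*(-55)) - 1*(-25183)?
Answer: 1284388/51 ≈ 25184.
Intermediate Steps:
t(x) = (143 + x)/(135 + x)
t(-88 - 1*(-55)) - 1*(-25183) = (143 + (-88 - 1*(-55)))/(135 + (-88 - 1*(-55))) - 1*(-25183) = (143 + (-88 + 55))/(135 + (-88 + 55)) + 25183 = (143 - 33)/(135 - 33) + 25183 = 110/102 + 25183 = (1/102)*110 + 25183 = 55/51 + 25183 = 1284388/51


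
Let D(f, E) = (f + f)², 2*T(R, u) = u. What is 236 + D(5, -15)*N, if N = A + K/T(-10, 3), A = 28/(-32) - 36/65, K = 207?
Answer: 361221/26 ≈ 13893.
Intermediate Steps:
T(R, u) = u/2
A = -743/520 (A = 28*(-1/32) - 36*1/65 = -7/8 - 36/65 = -743/520 ≈ -1.4288)
D(f, E) = 4*f² (D(f, E) = (2*f)² = 4*f²)
N = 71017/520 (N = -743/520 + 207/(((½)*3)) = -743/520 + 207/(3/2) = -743/520 + 207*(⅔) = -743/520 + 138 = 71017/520 ≈ 136.57)
236 + D(5, -15)*N = 236 + (4*5²)*(71017/520) = 236 + (4*25)*(71017/520) = 236 + 100*(71017/520) = 236 + 355085/26 = 361221/26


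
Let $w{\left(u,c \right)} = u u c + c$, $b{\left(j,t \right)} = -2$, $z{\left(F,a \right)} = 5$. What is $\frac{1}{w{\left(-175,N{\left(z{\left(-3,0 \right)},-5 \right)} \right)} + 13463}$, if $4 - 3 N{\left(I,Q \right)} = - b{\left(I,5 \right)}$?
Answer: $\frac{3}{101641} \approx 2.9516 \cdot 10^{-5}$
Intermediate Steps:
$N{\left(I,Q \right)} = \frac{2}{3}$ ($N{\left(I,Q \right)} = \frac{4}{3} - \frac{\left(-1\right) \left(-2\right)}{3} = \frac{4}{3} - \frac{2}{3} = \frac{2}{3}$)
$w{\left(u,c \right)} = c + c u^{2}$ ($w{\left(u,c \right)} = u^{2} c + c = c u^{2} + c = c + c u^{2}$)
$\frac{1}{w{\left(-175,N{\left(z{\left(-3,0 \right)},-5 \right)} \right)} + 13463} = \frac{1}{\frac{2 \left(1 + \left(-175\right)^{2}\right)}{3} + 13463} = \frac{1}{\frac{2 \left(1 + 30625\right)}{3} + 13463} = \frac{1}{\frac{2}{3} \cdot 30626 + 13463} = \frac{1}{\frac{61252}{3} + 13463} = \frac{1}{\frac{101641}{3}} = \frac{3}{101641}$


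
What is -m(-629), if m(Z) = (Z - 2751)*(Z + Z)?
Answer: -4252040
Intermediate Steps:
m(Z) = 2*Z*(-2751 + Z) (m(Z) = (-2751 + Z)*(2*Z) = 2*Z*(-2751 + Z))
-m(-629) = -2*(-629)*(-2751 - 629) = -2*(-629)*(-3380) = -1*4252040 = -4252040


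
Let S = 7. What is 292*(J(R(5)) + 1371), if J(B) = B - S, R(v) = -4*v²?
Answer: 369088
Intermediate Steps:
J(B) = -7 + B (J(B) = B - 1*7 = B - 7 = -7 + B)
292*(J(R(5)) + 1371) = 292*((-7 - 4*5²) + 1371) = 292*((-7 - 4*25) + 1371) = 292*((-7 - 100) + 1371) = 292*(-107 + 1371) = 292*1264 = 369088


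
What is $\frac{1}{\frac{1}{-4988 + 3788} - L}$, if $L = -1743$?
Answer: $\frac{1200}{2091599} \approx 0.00057372$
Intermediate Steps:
$\frac{1}{\frac{1}{-4988 + 3788} - L} = \frac{1}{\frac{1}{-4988 + 3788} - -1743} = \frac{1}{\frac{1}{-1200} + 1743} = \frac{1}{- \frac{1}{1200} + 1743} = \frac{1}{\frac{2091599}{1200}} = \frac{1200}{2091599}$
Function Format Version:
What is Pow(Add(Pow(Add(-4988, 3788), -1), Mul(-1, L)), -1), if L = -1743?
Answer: Rational(1200, 2091599) ≈ 0.00057372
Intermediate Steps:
Pow(Add(Pow(Add(-4988, 3788), -1), Mul(-1, L)), -1) = Pow(Add(Pow(Add(-4988, 3788), -1), Mul(-1, -1743)), -1) = Pow(Add(Pow(-1200, -1), 1743), -1) = Pow(Add(Rational(-1, 1200), 1743), -1) = Pow(Rational(2091599, 1200), -1) = Rational(1200, 2091599)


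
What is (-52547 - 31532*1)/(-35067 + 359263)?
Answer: -84079/324196 ≈ -0.25935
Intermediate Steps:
(-52547 - 31532*1)/(-35067 + 359263) = (-52547 - 31532)/324196 = -84079*1/324196 = -84079/324196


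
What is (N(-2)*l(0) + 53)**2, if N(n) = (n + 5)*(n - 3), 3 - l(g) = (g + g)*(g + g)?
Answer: 64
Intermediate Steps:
l(g) = 3 - 4*g**2 (l(g) = 3 - (g + g)*(g + g) = 3 - 2*g*2*g = 3 - 4*g**2)
N(n) = (-3 + n)*(5 + n) (N(n) = (5 + n)*(-3 + n) = (-3 + n)*(5 + n))
(N(-2)*l(0) + 53)**2 = ((-15 + (-2)**2 + 2*(-2))*(3 - 4*0**2) + 53)**2 = ((-15 + 4 - 4)*(3 - 4*0) + 53)**2 = (-15*(3 + 0) + 53)**2 = (-15*3 + 53)**2 = (-45 + 53)**2 = 8**2 = 64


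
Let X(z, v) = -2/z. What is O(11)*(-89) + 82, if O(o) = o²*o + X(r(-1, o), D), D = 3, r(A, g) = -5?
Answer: -592063/5 ≈ -1.1841e+5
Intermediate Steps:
O(o) = ⅖ + o³ (O(o) = o²*o - 2/(-5) = o³ - 2*(-⅕) = o³ + ⅖ = ⅖ + o³)
O(11)*(-89) + 82 = (⅖ + 11³)*(-89) + 82 = (⅖ + 1331)*(-89) + 82 = (6657/5)*(-89) + 82 = -592473/5 + 82 = -592063/5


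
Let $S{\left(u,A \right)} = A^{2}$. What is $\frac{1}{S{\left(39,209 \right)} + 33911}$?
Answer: $\frac{1}{77592} \approx 1.2888 \cdot 10^{-5}$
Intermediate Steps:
$\frac{1}{S{\left(39,209 \right)} + 33911} = \frac{1}{209^{2} + 33911} = \frac{1}{43681 + 33911} = \frac{1}{77592}$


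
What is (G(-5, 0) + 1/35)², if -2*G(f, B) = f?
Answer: 31329/4900 ≈ 6.3937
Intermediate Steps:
G(f, B) = -f/2
(G(-5, 0) + 1/35)² = (-½*(-5) + 1/35)² = (5/2 + 1/35)² = (177/70)² = 31329/4900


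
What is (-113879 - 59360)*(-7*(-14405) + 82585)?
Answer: -31775497380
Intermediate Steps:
(-113879 - 59360)*(-7*(-14405) + 82585) = -173239*(100835 + 82585) = -173239*183420 = -31775497380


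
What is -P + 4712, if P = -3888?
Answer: 8600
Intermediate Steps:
-P + 4712 = -1*(-3888) + 4712 = 3888 + 4712 = 8600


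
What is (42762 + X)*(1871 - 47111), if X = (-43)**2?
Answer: -2018201640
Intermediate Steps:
X = 1849
(42762 + X)*(1871 - 47111) = (42762 + 1849)*(1871 - 47111) = 44611*(-45240) = -2018201640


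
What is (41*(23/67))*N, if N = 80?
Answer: 75440/67 ≈ 1126.0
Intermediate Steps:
(41*(23/67))*N = (41*(23/67))*80 = (943/67)*80 = 75440/67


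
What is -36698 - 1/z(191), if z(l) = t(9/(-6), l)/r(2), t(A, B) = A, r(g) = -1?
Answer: -110096/3 ≈ -36699.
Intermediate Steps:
z(l) = 3/2 (z(l) = (9/(-6))/(-1) = (9*(-⅙))*(-1) = -3/2*(-1) = 3/2)
-36698 - 1/z(191) = -36698 - 1/3/2 = -36698 - 1*⅔ = -36698 - ⅔ = -110096/3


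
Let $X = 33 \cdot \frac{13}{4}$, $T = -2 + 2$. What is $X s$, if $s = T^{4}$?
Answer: $0$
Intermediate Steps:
$T = 0$
$s = 0$ ($s = 0^{4} = 0$)
$X = \frac{429}{4}$ ($X = 33 \cdot 13 \cdot \frac{1}{4} = 33 \cdot \frac{13}{4} = \frac{429}{4} \approx 107.25$)
$X s = \frac{429}{4} \cdot 0 = 0$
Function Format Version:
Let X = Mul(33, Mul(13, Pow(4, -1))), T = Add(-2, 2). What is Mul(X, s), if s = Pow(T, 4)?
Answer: 0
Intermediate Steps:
T = 0
s = 0 (s = Pow(0, 4) = 0)
X = Rational(429, 4) (X = Mul(33, Mul(13, Rational(1, 4))) = Mul(33, Rational(13, 4)) = Rational(429, 4) ≈ 107.25)
Mul(X, s) = Mul(Rational(429, 4), 0) = 0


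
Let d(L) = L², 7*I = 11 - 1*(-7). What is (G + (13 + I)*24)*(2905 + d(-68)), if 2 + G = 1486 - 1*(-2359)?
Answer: 222233493/7 ≈ 3.1748e+7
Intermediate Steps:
I = 18/7 (I = (11 - 1*(-7))/7 = (11 + 7)/7 = (⅐)*18 = 18/7 ≈ 2.5714)
G = 3843 (G = -2 + (1486 - 1*(-2359)) = -2 + (1486 + 2359) = -2 + 3845 = 3843)
(G + (13 + I)*24)*(2905 + d(-68)) = (3843 + (13 + 18/7)*24)*(2905 + (-68)²) = (3843 + (109/7)*24)*(2905 + 4624) = (3843 + 2616/7)*7529 = (29517/7)*7529 = 222233493/7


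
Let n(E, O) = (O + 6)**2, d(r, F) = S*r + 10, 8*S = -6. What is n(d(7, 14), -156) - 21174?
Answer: 1326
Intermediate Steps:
S = -3/4 (S = (1/8)*(-6) = -3/4 ≈ -0.75000)
d(r, F) = 10 - 3*r/4 (d(r, F) = -3*r/4 + 10 = 10 - 3*r/4)
n(E, O) = (6 + O)**2
n(d(7, 14), -156) - 21174 = (6 - 156)**2 - 21174 = (-150)**2 - 21174 = 22500 - 21174 = 1326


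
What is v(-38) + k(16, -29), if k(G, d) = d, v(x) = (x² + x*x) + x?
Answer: 2821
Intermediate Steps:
v(x) = x + 2*x² (v(x) = (x² + x²) + x = 2*x² + x = x + 2*x²)
v(-38) + k(16, -29) = -38*(1 + 2*(-38)) - 29 = -38*(1 - 76) - 29 = -38*(-75) - 29 = 2850 - 29 = 2821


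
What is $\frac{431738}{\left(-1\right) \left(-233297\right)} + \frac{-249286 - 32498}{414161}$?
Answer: $\frac{113069679970}{96622518817} \approx 1.1702$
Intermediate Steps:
$\frac{431738}{\left(-1\right) \left(-233297\right)} + \frac{-249286 - 32498}{414161} = \frac{431738}{233297} - \frac{281784}{414161} = \frac{113069679970}{96622518817}$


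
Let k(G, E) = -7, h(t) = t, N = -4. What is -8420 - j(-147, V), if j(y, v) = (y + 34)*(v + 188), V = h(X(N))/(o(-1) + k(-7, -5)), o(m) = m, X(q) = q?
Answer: 25761/2 ≈ 12881.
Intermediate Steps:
V = ½ (V = -4/(-1 - 7) = -4/(-8) = -4*(-⅛) = ½ ≈ 0.50000)
j(y, v) = (34 + y)*(188 + v)
-8420 - j(-147, V) = -8420 - (6392 + 34*(½) + 188*(-147) + (½)*(-147)) = -8420 - (6392 + 17 - 27636 - 147/2) = -8420 - 1*(-42601/2) = -8420 + 42601/2 = 25761/2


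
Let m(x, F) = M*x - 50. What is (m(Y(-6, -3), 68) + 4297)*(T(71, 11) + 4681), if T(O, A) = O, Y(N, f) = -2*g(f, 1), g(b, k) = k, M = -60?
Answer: 20751984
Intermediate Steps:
Y(N, f) = -2 (Y(N, f) = -2*1 = -2)
m(x, F) = -50 - 60*x (m(x, F) = -60*x - 50 = -50 - 60*x)
(m(Y(-6, -3), 68) + 4297)*(T(71, 11) + 4681) = ((-50 - 60*(-2)) + 4297)*(71 + 4681) = ((-50 + 120) + 4297)*4752 = (70 + 4297)*4752 = 4367*4752 = 20751984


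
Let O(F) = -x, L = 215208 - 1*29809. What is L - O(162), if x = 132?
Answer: 185531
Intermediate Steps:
L = 185399 (L = 215208 - 29809 = 185399)
O(F) = -132 (O(F) = -1*132 = -132)
L - O(162) = 185399 - 1*(-132) = 185399 + 132 = 185531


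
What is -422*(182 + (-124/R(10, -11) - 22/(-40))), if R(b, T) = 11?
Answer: -7950691/110 ≈ -72279.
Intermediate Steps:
-422*(182 + (-124/R(10, -11) - 22/(-40))) = -422*(182 + (-124/11 - 22/(-40))) = -422*(182 + (-124*1/11 - 22*(-1/40))) = -422*(182 + (-124/11 + 11/20)) = -422*(182 - 2359/220) = -422*37681/220 = -7950691/110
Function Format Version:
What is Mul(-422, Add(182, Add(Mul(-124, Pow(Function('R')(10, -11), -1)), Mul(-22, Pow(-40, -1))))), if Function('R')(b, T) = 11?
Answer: Rational(-7950691, 110) ≈ -72279.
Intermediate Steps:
Mul(-422, Add(182, Add(Mul(-124, Pow(Function('R')(10, -11), -1)), Mul(-22, Pow(-40, -1))))) = Mul(-422, Add(182, Add(Mul(-124, Pow(11, -1)), Mul(-22, Pow(-40, -1))))) = Mul(-422, Add(182, Add(Mul(-124, Rational(1, 11)), Mul(-22, Rational(-1, 40))))) = Mul(-422, Add(182, Add(Rational(-124, 11), Rational(11, 20)))) = Mul(-422, Add(182, Rational(-2359, 220))) = Mul(-422, Rational(37681, 220)) = Rational(-7950691, 110)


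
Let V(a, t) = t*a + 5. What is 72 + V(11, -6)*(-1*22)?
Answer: 1414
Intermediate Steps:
V(a, t) = 5 + a*t (V(a, t) = a*t + 5 = 5 + a*t)
72 + V(11, -6)*(-1*22) = 72 + (5 + 11*(-6))*(-1*22) = 72 + (5 - 66)*(-22) = 72 - 61*(-22) = 72 + 1342 = 1414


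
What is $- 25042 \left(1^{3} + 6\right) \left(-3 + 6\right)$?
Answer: $-525882$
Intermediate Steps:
$- 25042 \left(1^{3} + 6\right) \left(-3 + 6\right) = - 25042 \left(1 + 6\right) 3 = - 25042 \cdot 7 \cdot 3 = \left(-25042\right) 21 = -525882$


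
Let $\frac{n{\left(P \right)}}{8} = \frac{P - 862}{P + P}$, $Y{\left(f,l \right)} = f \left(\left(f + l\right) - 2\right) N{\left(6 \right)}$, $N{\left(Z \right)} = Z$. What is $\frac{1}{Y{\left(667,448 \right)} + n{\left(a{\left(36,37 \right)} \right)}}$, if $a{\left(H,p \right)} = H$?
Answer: $\frac{9}{40087208} \approx 2.2451 \cdot 10^{-7}$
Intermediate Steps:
$Y{\left(f,l \right)} = 6 f \left(-2 + f + l\right)$ ($Y{\left(f,l \right)} = f \left(\left(f + l\right) - 2\right) 6 = f \left(-2 + f + l\right) 6 = 6 f \left(-2 + f + l\right)$)
$n{\left(P \right)} = \frac{4 \left(-862 + P\right)}{P}$ ($n{\left(P \right)} = 8 \frac{P - 862}{P + P} = 8 \frac{-862 + P}{2 P} = \frac{4 \left(-862 + P\right)}{P}$)
$\frac{1}{Y{\left(667,448 \right)} + n{\left(a{\left(36,37 \right)} \right)}} = \frac{1}{6 \cdot 667 \left(-2 + 667 + 448\right) + \left(4 - \frac{3448}{36}\right)} = \frac{1}{6 \cdot 667 \cdot 1113 + \left(4 - \frac{862}{9}\right)} = \frac{1}{4454226 + \left(4 - \frac{862}{9}\right)} = \frac{1}{4454226 - \frac{826}{9}} = \frac{1}{\frac{40087208}{9}} = \frac{9}{40087208}$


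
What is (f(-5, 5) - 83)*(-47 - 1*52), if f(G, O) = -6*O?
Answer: 11187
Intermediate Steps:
(f(-5, 5) - 83)*(-47 - 1*52) = (-6*5 - 83)*(-47 - 1*52) = (-30 - 83)*(-47 - 52) = -113*(-99) = 11187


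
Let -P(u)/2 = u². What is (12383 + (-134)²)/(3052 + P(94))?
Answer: -30339/14620 ≈ -2.0752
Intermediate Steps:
P(u) = -2*u²
(12383 + (-134)²)/(3052 + P(94)) = (12383 + (-134)²)/(3052 - 2*94²) = (12383 + 17956)/(3052 - 2*8836) = 30339/(3052 - 17672) = 30339/(-14620) = 30339*(-1/14620) = -30339/14620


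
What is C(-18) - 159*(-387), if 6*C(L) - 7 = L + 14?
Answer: 123067/2 ≈ 61534.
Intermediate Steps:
C(L) = 7/2 + L/6 (C(L) = 7/6 + (L + 14)/6 = 7/6 + (14 + L)/6 = 7/6 + (7/3 + L/6) = 7/2 + L/6)
C(-18) - 159*(-387) = (7/2 + (⅙)*(-18)) - 159*(-387) = (7/2 - 3) + 61533 = ½ + 61533 = 123067/2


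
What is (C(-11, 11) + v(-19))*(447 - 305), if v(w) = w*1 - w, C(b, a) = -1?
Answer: -142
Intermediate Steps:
v(w) = 0 (v(w) = w - w = 0)
(C(-11, 11) + v(-19))*(447 - 305) = (-1 + 0)*(447 - 305) = -1*142 = -142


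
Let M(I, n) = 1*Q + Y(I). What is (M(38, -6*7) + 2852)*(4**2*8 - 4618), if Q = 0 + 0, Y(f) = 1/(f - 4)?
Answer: -217695405/17 ≈ -1.2806e+7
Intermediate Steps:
Y(f) = 1/(-4 + f)
Q = 0
M(I, n) = 1/(-4 + I) (M(I, n) = 1*0 + 1/(-4 + I) = 0 + 1/(-4 + I) = 1/(-4 + I))
(M(38, -6*7) + 2852)*(4**2*8 - 4618) = (1/(-4 + 38) + 2852)*(4**2*8 - 4618) = (1/34 + 2852)*(16*8 - 4618) = (1/34 + 2852)*(128 - 4618) = (96969/34)*(-4490) = -217695405/17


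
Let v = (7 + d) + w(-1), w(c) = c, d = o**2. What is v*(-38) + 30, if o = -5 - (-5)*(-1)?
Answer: -3998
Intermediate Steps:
o = -10 (o = -5 - 1*5 = -5 - 5 = -10)
d = 100 (d = (-10)**2 = 100)
v = 106 (v = (7 + 100) - 1 = 107 - 1 = 106)
v*(-38) + 30 = 106*(-38) + 30 = -4028 + 30 = -3998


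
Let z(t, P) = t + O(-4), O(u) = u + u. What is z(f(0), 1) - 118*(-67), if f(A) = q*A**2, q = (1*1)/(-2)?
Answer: 7898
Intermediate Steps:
O(u) = 2*u
q = -1/2 (q = 1*(-1/2) = -1/2 ≈ -0.50000)
f(A) = -A**2/2
z(t, P) = -8 + t (z(t, P) = t + 2*(-4) = t - 8 = -8 + t)
z(f(0), 1) - 118*(-67) = (-8 - 1/2*0**2) - 118*(-67) = (-8 - 1/2*0) + 7906 = (-8 + 0) + 7906 = -8 + 7906 = 7898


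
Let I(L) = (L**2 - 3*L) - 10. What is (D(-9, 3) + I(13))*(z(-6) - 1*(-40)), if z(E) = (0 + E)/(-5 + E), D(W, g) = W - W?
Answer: 53520/11 ≈ 4865.5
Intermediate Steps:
D(W, g) = 0
z(E) = E/(-5 + E)
I(L) = -10 + L**2 - 3*L
(D(-9, 3) + I(13))*(z(-6) - 1*(-40)) = (0 + (-10 + 13**2 - 3*13))*(-6/(-5 - 6) - 1*(-40)) = (0 + (-10 + 169 - 39))*(-6/(-11) + 40) = (0 + 120)*(-6*(-1/11) + 40) = 120*(6/11 + 40) = 120*(446/11) = 53520/11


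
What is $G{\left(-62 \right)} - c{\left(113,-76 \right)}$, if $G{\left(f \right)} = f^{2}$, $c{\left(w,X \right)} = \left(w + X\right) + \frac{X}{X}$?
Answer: $3806$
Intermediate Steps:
$c{\left(w,X \right)} = 1 + X + w$ ($c{\left(w,X \right)} = \left(X + w\right) + 1 = 1 + X + w$)
$G{\left(-62 \right)} - c{\left(113,-76 \right)} = \left(-62\right)^{2} - \left(1 - 76 + 113\right) = 3844 - 38 = 3806$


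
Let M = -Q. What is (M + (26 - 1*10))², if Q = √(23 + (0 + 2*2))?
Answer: 283 - 96*√3 ≈ 116.72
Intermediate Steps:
Q = 3*√3 (Q = √(23 + (0 + 4)) = √(23 + 4) = √27 = 3*√3 ≈ 5.1962)
M = -3*√3 ≈ -5.1962
(M + (26 - 1*10))² = (-3*√3 + (26 - 1*10))² = (-3*√3 + (26 - 10))² = (-3*√3 + 16)² = (16 - 3*√3)²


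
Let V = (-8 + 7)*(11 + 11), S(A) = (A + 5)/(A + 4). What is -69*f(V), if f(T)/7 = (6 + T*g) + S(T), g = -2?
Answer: -147637/6 ≈ -24606.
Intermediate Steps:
S(A) = (5 + A)/(4 + A)
V = -22 (V = -1*22 = -22)
f(T) = 42 - 14*T + 7*(5 + T)/(4 + T) (f(T) = 7*((6 + T*(-2)) + (5 + T)/(4 + T)) = 7*((6 - 2*T) + (5 + T)/(4 + T)) = 7*(6 - 2*T + (5 + T)/(4 + T)) = 42 - 14*T + 7*(5 + T)/(4 + T))
-69*f(V) = -483*(29 - 1*(-22) - 2*(-22)**2)/(4 - 22) = -483*(29 + 22 - 2*484)/(-18) = -483*(-1)*(29 + 22 - 968)/18 = -483*(-1)*(-917)/18 = -69*6419/18 = -147637/6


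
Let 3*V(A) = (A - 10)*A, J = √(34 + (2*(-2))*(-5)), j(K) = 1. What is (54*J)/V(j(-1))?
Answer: -54*√6 ≈ -132.27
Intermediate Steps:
J = 3*√6 (J = √(34 - 4*(-5)) = √(34 + 20) = √54 = 3*√6 ≈ 7.3485)
V(A) = A*(-10 + A)/3 (V(A) = ((A - 10)*A)/3 = ((-10 + A)*A)/3 = (A*(-10 + A))/3 = A*(-10 + A)/3)
(54*J)/V(j(-1)) = (54*(3*√6))/(((⅓)*1*(-10 + 1))) = (162*√6)/(((⅓)*1*(-9))) = (162*√6)/(-3) = (162*√6)*(-⅓) = -54*√6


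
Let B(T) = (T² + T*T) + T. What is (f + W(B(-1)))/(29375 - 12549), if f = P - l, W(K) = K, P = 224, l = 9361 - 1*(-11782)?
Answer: -10459/8413 ≈ -1.2432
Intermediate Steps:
l = 21143 (l = 9361 + 11782 = 21143)
B(T) = T + 2*T² (B(T) = (T² + T²) + T = 2*T² + T = T + 2*T²)
f = -20919 (f = 224 - 1*21143 = 224 - 21143 = -20919)
(f + W(B(-1)))/(29375 - 12549) = (-20919 - (1 + 2*(-1)))/(29375 - 12549) = (-20919 - (1 - 2))/16826 = (-20919 - 1*(-1))*(1/16826) = (-20919 + 1)*(1/16826) = -20918*1/16826 = -10459/8413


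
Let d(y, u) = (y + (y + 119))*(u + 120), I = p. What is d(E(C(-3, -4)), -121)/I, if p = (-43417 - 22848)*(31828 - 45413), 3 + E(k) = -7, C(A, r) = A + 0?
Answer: -9/81837275 ≈ -1.0997e-7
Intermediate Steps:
C(A, r) = A
E(k) = -10 (E(k) = -3 - 7 = -10)
p = 900210025 (p = -66265*(-13585) = 900210025)
I = 900210025
d(y, u) = (119 + 2*y)*(120 + u) (d(y, u) = (y + (119 + y))*(120 + u) = (119 + 2*y)*(120 + u))
d(E(C(-3, -4)), -121)/I = (14280 + 119*(-121) + 240*(-10) + 2*(-121)*(-10))/900210025 = (14280 - 14399 - 2400 + 2420)*(1/900210025) = -99*1/900210025 = -9/81837275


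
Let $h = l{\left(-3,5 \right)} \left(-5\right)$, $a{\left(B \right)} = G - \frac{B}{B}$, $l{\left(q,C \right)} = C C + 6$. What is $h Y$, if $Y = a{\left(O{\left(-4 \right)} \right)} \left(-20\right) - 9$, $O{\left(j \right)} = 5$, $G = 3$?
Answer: $7595$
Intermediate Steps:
$l{\left(q,C \right)} = 6 + C^{2}$ ($l{\left(q,C \right)} = C^{2} + 6 = 6 + C^{2}$)
$a{\left(B \right)} = 2$ ($a{\left(B \right)} = 3 - \frac{B}{B} = 3 - 1 = 2$)
$Y = -49$ ($Y = 2 \left(-20\right) - 9 = -40 - 9 = -49$)
$h = -155$ ($h = \left(6 + 5^{2}\right) \left(-5\right) = \left(6 + 25\right) \left(-5\right) = 31 \left(-5\right) = -155$)
$h Y = \left(-155\right) \left(-49\right) = 7595$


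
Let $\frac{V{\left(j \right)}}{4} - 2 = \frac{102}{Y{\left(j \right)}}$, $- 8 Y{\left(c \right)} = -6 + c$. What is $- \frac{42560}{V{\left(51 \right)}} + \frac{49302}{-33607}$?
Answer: $\frac{2675873058}{4066447} \approx 658.04$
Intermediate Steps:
$Y{\left(c \right)} = \frac{3}{4} - \frac{c}{8}$ ($Y{\left(c \right)} = - \frac{-6 + c}{8} = \frac{3}{4} - \frac{c}{8}$)
$V{\left(j \right)} = 8 + \frac{408}{\frac{3}{4} - \frac{j}{8}}$ ($V{\left(j \right)} = 8 + 4 \frac{102}{\frac{3}{4} - \frac{j}{8}} = 8 + \frac{408}{\frac{3}{4} - \frac{j}{8}}$)
$- \frac{42560}{V{\left(51 \right)}} + \frac{49302}{-33607} = - \frac{42560}{8 \frac{1}{-6 + 51} \left(-414 + 51\right)} + \frac{49302}{-33607} = - \frac{42560}{8 \cdot \frac{1}{45} \left(-363\right)} + 49302 \left(- \frac{1}{33607}\right) = - \frac{42560}{8 \cdot \frac{1}{45} \left(-363\right)} - \frac{49302}{33607} = - \frac{42560}{- \frac{968}{15}} - \frac{49302}{33607} = \left(-42560\right) \left(- \frac{15}{968}\right) - \frac{49302}{33607} = \frac{79800}{121} - \frac{49302}{33607} = \frac{2675873058}{4066447}$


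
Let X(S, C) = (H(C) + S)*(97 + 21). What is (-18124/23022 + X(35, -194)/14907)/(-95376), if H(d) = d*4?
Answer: 95132171/1363832903196 ≈ 6.9753e-5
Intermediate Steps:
H(d) = 4*d
X(S, C) = 118*S + 472*C (X(S, C) = (4*C + S)*(97 + 21) = (S + 4*C)*118 = 118*S + 472*C)
(-18124/23022 + X(35, -194)/14907)/(-95376) = (-18124/23022 + (118*35 + 472*(-194))/14907)/(-95376) = (-18124*1/23022 + (4130 - 91568)*(1/14907))*(-1/95376) = (-9062/11511 - 87438*1/14907)*(-1/95376) = (-9062/11511 - 29146/4969)*(-1/95376) = -380528684/57198159*(-1/95376) = 95132171/1363832903196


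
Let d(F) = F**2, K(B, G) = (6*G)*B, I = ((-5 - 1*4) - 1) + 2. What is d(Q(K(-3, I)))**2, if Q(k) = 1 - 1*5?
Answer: 256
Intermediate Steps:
I = -8 (I = ((-5 - 4) - 1) + 2 = (-9 - 1) + 2 = -10 + 2 = -8)
K(B, G) = 6*B*G
Q(k) = -4 (Q(k) = 1 - 5 = -4)
d(Q(K(-3, I)))**2 = ((-4)**2)**2 = 16**2 = 256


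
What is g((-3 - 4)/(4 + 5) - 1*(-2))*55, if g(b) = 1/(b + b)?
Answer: 45/2 ≈ 22.500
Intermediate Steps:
g(b) = 1/(2*b)
g((-3 - 4)/(4 + 5) - 1*(-2))*55 = (1/(2*((-3 - 4)/(4 + 5) - 1*(-2))))*55 = (1/(2*(-7/9 + 2)))*55 = (1/(2*(11/9)))*55 = ((½)*(9/11))*55 = (9/22)*55 = 45/2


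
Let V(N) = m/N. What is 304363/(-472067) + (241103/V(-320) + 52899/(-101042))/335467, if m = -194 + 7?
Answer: 1750847723059794935/2992243879977212806 ≈ 0.58513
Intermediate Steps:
m = -187
V(N) = -187/N
304363/(-472067) + (241103/V(-320) + 52899/(-101042))/335467 = 304363/(-472067) + (241103/((-187/(-320))) + 52899/(-101042))/335467 = 304363*(-1/472067) + (241103/((-187*(-1/320))) + 52899*(-1/101042))*(1/335467) = -304363/472067 + (241103/(187/320) - 52899/101042)*(1/335467) = -304363/472067 + (241103*(320/187) - 52899/101042)*(1/335467) = -304363/472067 + (77152960/187 - 52899/101042)*(1/335467) = -304363/472067 + (7795679492207/18894854)*(1/335467) = -304363/472067 + 7795679492207/6338599986818 = 1750847723059794935/2992243879977212806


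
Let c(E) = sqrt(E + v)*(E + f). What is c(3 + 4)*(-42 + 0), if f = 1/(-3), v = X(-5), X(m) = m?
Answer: -280*sqrt(2) ≈ -395.98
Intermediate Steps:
v = -5
f = -1/3 ≈ -0.33333
c(E) = sqrt(-5 + E)*(-1/3 + E) (c(E) = sqrt(E - 5)*(E - 1/3) = sqrt(-5 + E)*(-1/3 + E))
c(3 + 4)*(-42 + 0) = (sqrt(-5 + (3 + 4))*(-1/3 + (3 + 4)))*(-42 + 0) = (sqrt(-5 + 7)*(-1/3 + 7))*(-42) = (sqrt(2)*(20/3))*(-42) = (20*sqrt(2)/3)*(-42) = -280*sqrt(2)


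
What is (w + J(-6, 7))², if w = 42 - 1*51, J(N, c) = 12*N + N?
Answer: 7569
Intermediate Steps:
J(N, c) = 13*N
w = -9 (w = 42 - 51 = -9)
(w + J(-6, 7))² = (-9 + 13*(-6))² = (-9 - 78)² = (-87)² = 7569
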